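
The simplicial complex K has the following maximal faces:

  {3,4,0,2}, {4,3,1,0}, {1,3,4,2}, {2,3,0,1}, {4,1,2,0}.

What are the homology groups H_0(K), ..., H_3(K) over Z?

H_0 ≅ Z,  H_1 = 0,  H_2 = 0,  H_3 ≅ Z.

Take the total order 0 < 1 < 2 < 3 < 4 on the vertex set. Then K (dimension 3) consists of the simplices:

  0-simplices (5): [0], [1], [2], [3], [4]
  1-simplices (10): [0,1], [0,2], [0,3], [0,4], [1,2], [1,3], [1,4], [2,3], [2,4], [3,4]
  2-simplices (10): [0,1,2], [0,1,3], [0,1,4], [0,2,3], [0,2,4], [0,3,4], [1,2,3], [1,2,4], [1,3,4], [2,3,4]
  3-simplices (5): [0,1,2,3], [0,1,2,4], [0,1,3,4], [0,2,3,4], [1,2,3,4]

so the chain groups are C_0 ≅ Z^5, C_1 ≅ Z^10, C_2 ≅ Z^10, C_3 ≅ Z^5.

∂_1: C_1 → C_0 is given by ∂[p,q] = [q] − [p]. For instance
  ∂[0,3] = [3] − [0].
As a 5×10 matrix over Z this has rank 4, with invariant factors (1,1,1,1).

∂_2: C_2 → C_1 maps a triangle to the signed sum of its edges. For instance
  ∂[1,2,4] = [2,4] − [1,4] + [1,2],
  ∂[0,2,4] = [2,4] − [0,4] + [0,2].
This gives a 10×10 integer matrix of rank 6; reducing to Smith normal form yields diagonal entries (1,1,1,1,1,1).

The boundary map ∂_3: C_3 → C_2 sends each 3-simplex σ to the alternating sum Σ_i (−1)^i (σ with its i-th vertex removed). For instance
  ∂[0,2,3,4] = [2,3,4] − [0,3,4] + [0,2,4] − [0,2,3],
  ∂[0,1,2,3] = [1,2,3] − [0,2,3] + [0,1,3] − [0,1,2].
As a 10×5 matrix over Z this has rank 4, with invariant factors (1,1,1,1).

From H_k ≅ ker(∂_k) / im(∂_{k+1}) we obtain:

  H_0: rank C_0 − rank ∂_1 = 5 − 4 = 1, and the invariant factors of ∂_1 are all 1, so H_0 = Z.
  H_1: rank ker ∂_1 − rank ∂_2 = (10 − 4) − 6 = 0, and the invariant factors of ∂_2 are all 1, so H_1 = 0.
  H_2: rank ker ∂_2 − rank ∂_3 = (10 − 6) − 4 = 0, and the invariant factors of ∂_3 are all 1, so H_2 = 0.
  H_3: rank ker ∂_3 − rank ∂_4 = (5 − 4) − 0 = 1, and there is no ∂_4, so H_3 = Z.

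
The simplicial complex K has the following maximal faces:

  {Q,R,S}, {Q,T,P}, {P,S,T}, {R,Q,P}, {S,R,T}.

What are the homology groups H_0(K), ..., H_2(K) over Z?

H_0 ≅ Z,  H_1 ≅ Z,  H_2 = 0.

We work with the vertex ordering P < Q < R < S < T. The simplices of K, each written with vertices in increasing order, are:

  0-simplices (5): P, Q, R, S, T
  1-simplices (10): PQ, PR, PS, PT, QR, QS, QT, RS, RT, ST
  2-simplices (5): PQR, PQT, PST, QRS, RST

so the chain groups are C_0 ≅ Z^5, C_1 ≅ Z^10, C_2 ≅ Z^5.

∂_1: C_1 → C_0 is given by ∂[p,q] = [q] − [p]. For instance
  ∂RT = T − R.
As a 5×10 matrix over Z this has rank 4, with invariant factors (1,1,1,1).

The boundary map ∂_2: C_2 → C_1 acts by ∂[p,q,r] = [q,r] − [p,r] + [p,q]. For instance
  ∂QRS = RS − QS + QR,
  ∂PQR = QR − PR + PQ.
As a 10×5 matrix over Z this has rank 5, with invariant factors (1,1,1,1,1).

Now H_k = ker ∂_k / im ∂_{k+1}, so:

  H_0: rank C_0 − rank ∂_1 = 5 − 4 = 1, and the invariant factors of ∂_1 are all 1, so H_0 ≅ Z.
  H_1: rank ker ∂_1 − rank ∂_2 = (10 − 4) − 5 = 1, and the invariant factors of ∂_2 are all 1, so H_1 ≅ Z.
  H_2: rank ker ∂_2 − rank ∂_3 = (5 − 5) − 0 = 0, and there is no ∂_3, so H_2 ≅ 0.

As a check, the Euler characteristic is 5 − 10 + 5 = 0, which agrees with 1 − 1 + 0 = 0.
(K is a triangulation of the Möbius band.)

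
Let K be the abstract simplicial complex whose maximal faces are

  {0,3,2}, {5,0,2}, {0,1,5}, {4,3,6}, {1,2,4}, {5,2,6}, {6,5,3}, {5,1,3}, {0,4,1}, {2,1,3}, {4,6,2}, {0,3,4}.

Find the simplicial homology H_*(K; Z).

H_0 ≅ Z,  H_1 ≅ Z/2,  H_2 = 0.

Take the total order 0 < 1 < 2 < 3 < 4 < 5 < 6 on the vertex set. Then K (dimension 2) consists of the simplices:

  0-simplices (7): [0], [1], [2], [3], [4], [5], [6]
  1-simplices (18): [0,1], [0,2], [0,3], [0,4], [0,5], [1,2], [1,3], [1,4], [1,5], [2,3], [2,4], [2,5], [2,6], [3,4], [3,5], [3,6], [4,6], [5,6]
  2-simplices (12): [0,1,4], [0,1,5], [0,2,3], [0,2,5], [0,3,4], [1,2,3], [1,2,4], [1,3,5], [2,4,6], [2,5,6], [3,4,6], [3,5,6]

Hence C_0 ≅ Z^7, C_1 ≅ Z^18, C_2 ≅ Z^12.

∂_1: C_1 → C_0 is given by ∂[p,q] = [q] − [p].
As a 7×18 matrix over Z this has rank 6, with invariant factors (1,1,1,1,1,1).

The boundary map ∂_2: C_2 → C_1 acts by ∂[p,q,r] = [q,r] − [p,r] + [p,q]. For instance
  ∂[0,3,4] = [3,4] − [0,4] + [0,3],
  ∂[3,4,6] = [4,6] − [3,6] + [3,4].
The resulting 18×12 matrix has rank 12, and its Smith normal form has invariant factors (1,1,1,1,1,1,1,1,1,1,1,2).

From H_k ≅ ker(∂_k) / im(∂_{k+1}) we obtain:

  H_0: rank C_0 − rank ∂_1 = 7 − 6 = 1, and the invariant factors of ∂_1 are all 1, so H_0 ≅ Z.
  H_1: rank ker ∂_1 − rank ∂_2 = (18 − 6) − 12 = 0, and ∂_2 has invariant factor 2 > 1, so H_1 ≅ Z/2.
  H_2: rank ker ∂_2 − rank ∂_3 = (12 − 12) − 0 = 0, and there is no ∂_3, so H_2 ≅ 0.

As a check, the Euler characteristic is 7 − 18 + 12 = 1, which agrees with 1 − 0 + 0 = 1.
(K is a triangulation of the real projective plane RP^2.)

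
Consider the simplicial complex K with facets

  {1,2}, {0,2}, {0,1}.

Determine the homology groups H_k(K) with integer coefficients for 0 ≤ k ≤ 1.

H_0 = Z,  H_1 = Z.

K has 3 vertices, 3 edges.
rank ∂_0 = 0, rank ∂_1 = 2 ⇒ b_0 = 3 − 0 − 2 = 1; all invariant factors of ∂_1 are 1 so no torsion. So H_0 ≅ Z.
rank ∂_1 = 2, rank ∂_2 = 0 ⇒ b_1 = 3 − 2 − 0 = 1. So H_1 ≅ Z.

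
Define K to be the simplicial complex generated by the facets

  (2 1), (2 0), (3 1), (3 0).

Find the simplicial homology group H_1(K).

H_1 = Z.

We work with the vertex ordering 0 < 1 < 2 < 3. The simplices of K, each written with vertices in increasing order, are:

  0-simplices (4): [0], [1], [2], [3]
  1-simplices (4): [0,2], [0,3], [1,2], [1,3]

Hence C_0 ≅ Z^4, C_1 ≅ Z^4.

Boundary ∂_1: C_1 → C_0 maps an edge to its endpoints' difference, ∂[p,q] = q − p.
As a 4×4 matrix over Z this has rank 3, with invariant factors (1,1,1).

Reading off H_k = ker ∂_k / im ∂_{k+1}:

  H_1: rank ker ∂_1 − rank ∂_2 = (4 − 3) − 0 = 1, and there is no ∂_2, so H_1 = Z.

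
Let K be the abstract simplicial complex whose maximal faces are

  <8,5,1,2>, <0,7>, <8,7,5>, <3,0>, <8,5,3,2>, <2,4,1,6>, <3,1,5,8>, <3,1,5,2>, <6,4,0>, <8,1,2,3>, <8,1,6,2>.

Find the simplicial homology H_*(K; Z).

Fix the vertex order 0 < 1 < 2 < 3 < 4 < 5 < 6 < 7 < 8 and write every simplex with vertices in increasing order. Then dim K = 3 and the simplices of K are:

  0-simplices (9): [0], [1], [2], [3], [4], [5], [6], [7], [8]
  1-simplices (22): [0,3], [0,4], [0,6], [0,7], [1,2], [1,3], [1,4], [1,5], [1,6], [1,8], [2,3], [2,4], [2,5], [2,6], [2,8], [3,5], [3,8], [4,6], [5,7], [5,8], [6,8], [7,8]
  2-simplices (18): [0,4,6], [1,2,3], [1,2,4], [1,2,5], [1,2,6], [1,2,8], [1,3,5], [1,3,8], [1,4,6], [1,5,8], [1,6,8], [2,3,5], [2,3,8], [2,4,6], [2,5,8], [2,6,8], [3,5,8], [5,7,8]
  3-simplices (7): [1,2,3,5], [1,2,3,8], [1,2,4,6], [1,2,5,8], [1,2,6,8], [1,3,5,8], [2,3,5,8]

giving chain groups C_0 ≅ Z^9, C_1 ≅ Z^22, C_2 ≅ Z^18, C_3 ≅ Z^7.

Boundary ∂_1: C_1 → C_0 sends each edge [p,q] (with p < q) to q − p.
The 9×22 boundary matrix has rank 8 and Smith normal form diag(1,1,1,1,1,1,1,1).

Boundary ∂_2: C_2 → C_1 maps a triangle to the signed sum of its edges. For instance
  ∂[1,2,3] = [2,3] − [1,3] + [1,2],
  ∂[2,3,8] = [3,8] − [2,8] + [2,3].
This gives a 22×18 integer matrix of rank 12; reducing to Smith normal form yields diagonal entries (1,1,1,1,1,1,1,1,1,1,1,1).

∂_3: C_3 → C_2 sends each 3-simplex σ to the alternating sum Σ_i (−1)^i (σ with its i-th vertex removed). For instance
  ∂[1,2,3,5] = [2,3,5] − [1,3,5] + [1,2,5] − [1,2,3],
  ∂[1,3,5,8] = [3,5,8] − [1,5,8] + [1,3,8] − [1,3,5].
The resulting 18×7 matrix has rank 6, and its Smith normal form has invariant factors (1,1,1,1,1,1).

From H_k ≅ ker(∂_k) / im(∂_{k+1}) we obtain:

  H_0: rank C_0 − rank ∂_1 = 9 − 8 = 1, and the invariant factors of ∂_1 are all 1, so H_0 = Z.
  H_1: rank ker ∂_1 − rank ∂_2 = (22 − 8) − 12 = 2, and the invariant factors of ∂_2 are all 1, so H_1 = Z^2.
  H_2: rank ker ∂_2 − rank ∂_3 = (18 − 12) − 6 = 0, and the invariant factors of ∂_3 are all 1, so H_2 = 0.
  H_3: rank ker ∂_3 − rank ∂_4 = (7 − 6) − 0 = 1, and there is no ∂_4, so H_3 = Z.

H_0 = Z,  H_1 = Z^2,  H_2 = 0,  H_3 = Z.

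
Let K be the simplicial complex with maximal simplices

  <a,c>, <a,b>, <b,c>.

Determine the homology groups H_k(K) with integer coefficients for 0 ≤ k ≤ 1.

Take the total order a < b < c on the vertex set. Then K (dimension 1) consists of the simplices:

  0-simplices (3): a, b, c
  1-simplices (3): ab, ac, bc

Hence C_0 ≅ Z^3, C_1 ≅ Z^3.

The boundary map ∂_1: C_1 → C_0 maps an edge to its endpoints' difference, ∂[p,q] = q − p. For instance
  ∂bc = c − b.
The resulting 3×3 matrix has rank 2, and its Smith normal form has invariant factors (1,1).

From H_k ≅ ker(∂_k) / im(∂_{k+1}) we obtain:

  H_0: rank C_0 − rank ∂_1 = 3 − 2 = 1, and the invariant factors of ∂_1 are all 1, so H_0 = Z.
  H_1: rank ker ∂_1 − rank ∂_2 = (3 − 2) − 0 = 1, and there is no ∂_2, so H_1 = Z.

As a check, the Euler characteristic is 3 − 3 = 0, which agrees with 1 − 1 = 0.

H_0 = Z,  H_1 = Z.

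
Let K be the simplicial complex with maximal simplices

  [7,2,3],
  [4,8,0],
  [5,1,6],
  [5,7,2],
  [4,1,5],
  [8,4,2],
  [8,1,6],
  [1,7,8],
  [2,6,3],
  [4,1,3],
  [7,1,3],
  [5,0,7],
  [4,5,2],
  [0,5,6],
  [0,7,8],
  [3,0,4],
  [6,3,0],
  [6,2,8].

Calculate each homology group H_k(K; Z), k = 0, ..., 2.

H_0 ≅ Z,  H_1 ≅ Z^2,  H_2 ≅ Z.

Fix the vertex order 0 < 1 < 2 < 3 < 4 < 5 < 6 < 7 < 8 and write every simplex with vertices in increasing order. Then dim K = 2 and the simplices of K are:

  0-simplices (9): [0], [1], [2], [3], [4], [5], [6], [7], [8]
  1-simplices (27): (27 of them)
  2-simplices (18): [0,3,4], [0,3,6], [0,4,8], [0,5,6], [0,5,7], [0,7,8], [1,3,4], [1,3,7], [1,4,5], [1,5,6], [1,6,8], [1,7,8], [2,3,6], [2,3,7], [2,4,5], [2,4,8], [2,5,7], [2,6,8]

Hence C_0 ≅ Z^9, C_1 ≅ Z^27, C_2 ≅ Z^18.

Boundary ∂_1: C_1 → C_0 maps an edge to its endpoints' difference, ∂[p,q] = q − p.
The 9×27 boundary matrix has rank 8 and Smith normal form diag(1,1,1,1,1,1,1,1).

Boundary ∂_2: C_2 → C_1 maps a triangle to the signed sum of its edges. For instance
  ∂[1,4,5] = [4,5] − [1,5] + [1,4],
  ∂[2,5,7] = [5,7] − [2,7] + [2,5].
The 27×18 boundary matrix has rank 17 and Smith normal form diag(1,1,1,1,1,1,1,1,1,1,1,1,1,1,1,1,1).

Computing H_k = (kernel of ∂_k) / (image of ∂_{k+1}):

  H_0: rank C_0 − rank ∂_1 = 9 − 8 = 1, and the invariant factors of ∂_1 are all 1, so H_0 = Z.
  H_1: rank ker ∂_1 − rank ∂_2 = (27 − 8) − 17 = 2, and the invariant factors of ∂_2 are all 1, so H_1 = Z^2.
  H_2: rank ker ∂_2 − rank ∂_3 = (18 − 17) − 0 = 1, and there is no ∂_3, so H_2 = Z.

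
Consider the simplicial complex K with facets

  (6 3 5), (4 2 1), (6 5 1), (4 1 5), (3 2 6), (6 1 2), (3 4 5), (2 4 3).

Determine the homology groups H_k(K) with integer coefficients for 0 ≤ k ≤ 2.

H_0 ≅ Z,  H_1 = 0,  H_2 ≅ Z.

Order the vertices as 1 < 2 < 3 < 4 < 5 < 6. Listing each simplex with vertices in this order, K has dimension 2 with simplices:

  0-simplices (6): [1], [2], [3], [4], [5], [6]
  1-simplices (12): [1,2], [1,4], [1,5], [1,6], [2,3], [2,4], [2,6], [3,4], [3,5], [3,6], [4,5], [5,6]
  2-simplices (8): [1,2,4], [1,2,6], [1,4,5], [1,5,6], [2,3,4], [2,3,6], [3,4,5], [3,5,6]

so the chain groups are C_0 ≅ Z^6, C_1 ≅ Z^12, C_2 ≅ Z^8.

∂_1: C_1 → C_0 maps an edge to its endpoints' difference, ∂[p,q] = q − p. For instance
  ∂[2,4] = [4] − [2].
As a 6×12 matrix over Z this has rank 5, with invariant factors (1,1,1,1,1).

Boundary ∂_2: C_2 → C_1 sends each 2-simplex [p,q,r] to [q,r] − [p,r] + [p,q]. For instance
  ∂[1,5,6] = [5,6] − [1,6] + [1,5],
  ∂[2,3,6] = [3,6] − [2,6] + [2,3].
As a 12×8 matrix over Z this has rank 7, with invariant factors (1,1,1,1,1,1,1).

Now H_k = ker ∂_k / im ∂_{k+1}, so:

  H_0: rank C_0 − rank ∂_1 = 6 − 5 = 1, and the invariant factors of ∂_1 are all 1, so H_0 ≅ Z.
  H_1: rank ker ∂_1 − rank ∂_2 = (12 − 5) − 7 = 0, and the invariant factors of ∂_2 are all 1, so H_1 ≅ 0.
  H_2: rank ker ∂_2 − rank ∂_3 = (8 − 7) − 0 = 1, and there is no ∂_3, so H_2 ≅ Z.

As a check, the Euler characteristic is 6 − 12 + 8 = 2, which agrees with 1 − 0 + 1 = 2.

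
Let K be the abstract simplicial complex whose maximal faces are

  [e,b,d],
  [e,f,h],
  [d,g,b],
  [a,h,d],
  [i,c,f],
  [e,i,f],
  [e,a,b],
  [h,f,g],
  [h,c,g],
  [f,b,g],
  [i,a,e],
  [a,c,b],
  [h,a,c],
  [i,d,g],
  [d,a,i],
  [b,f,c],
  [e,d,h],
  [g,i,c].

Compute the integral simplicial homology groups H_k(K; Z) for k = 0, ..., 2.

Take the total order a < b < c < d < e < f < g < h < i on the vertex set. Then K (dimension 2) consists of the simplices:

  0-simplices (9): a, b, c, d, e, f, g, h, i
  1-simplices (27): ab, ac, ad, ae, ah, ai, bc, bd, be, bf, bg, cf, cg, ch, ci, de, dg, dh, di, ef, eh, ei, fg, fh, fi, gh, gi
  2-simplices (18): abc, abe, ach, adh, adi, aei, bcf, bde, bdg, bfg, cfi, cgh, cgi, deh, dgi, efh, efi, fgh

Hence C_0 ≅ Z^9, C_1 ≅ Z^27, C_2 ≅ Z^18.

The boundary map ∂_1: C_1 → C_0 maps an edge to its endpoints' difference, ∂[p,q] = q − p.
The resulting 9×27 matrix has rank 8, and its Smith normal form has invariant factors (1,1,1,1,1,1,1,1).

Boundary ∂_2: C_2 → C_1 maps a triangle to the signed sum of its edges. For instance
  ∂cfi = fi − ci + cf,
  ∂adi = di − ai + ad.
The resulting 27×18 matrix has rank 18, and its Smith normal form has invariant factors (1,1,1,1,1,1,1,1,1,1,1,1,1,1,1,1,1,2).

Now H_k = ker ∂_k / im ∂_{k+1}, so:

  H_0: rank C_0 − rank ∂_1 = 9 − 8 = 1, and the invariant factors of ∂_1 are all 1, so H_0 ≅ Z.
  H_1: rank ker ∂_1 − rank ∂_2 = (27 − 8) − 18 = 1, and ∂_2 has invariant factor 2 > 1, so H_1 ≅ Z ⊕ Z_2.
  H_2: rank ker ∂_2 − rank ∂_3 = (18 − 18) − 0 = 0, and there is no ∂_3, so H_2 ≅ 0.

H_0 ≅ Z,  H_1 ≅ Z ⊕ Z_2,  H_2 = 0.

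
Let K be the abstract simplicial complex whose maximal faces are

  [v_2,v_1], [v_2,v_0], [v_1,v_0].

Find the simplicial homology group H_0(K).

H_0 = Z.

Order the vertices as v_0 < v_1 < v_2. Listing each simplex with vertices in this order, K has dimension 1 with simplices:

  0-simplices (3): [v_0], [v_1], [v_2]
  1-simplices (3): [v_0,v_1], [v_0,v_2], [v_1,v_2]

giving chain groups C_0 ≅ Z^3, C_1 ≅ Z^3.

The boundary map ∂_1: C_1 → C_0 sends each edge [p,q] (with p < q) to q − p.
As a 3×3 matrix over Z this has rank 2, with invariant factors (1,1).

From H_k ≅ ker(∂_k) / im(∂_{k+1}) we obtain:

  H_0: rank C_0 − rank ∂_1 = 3 − 2 = 1, and the invariant factors of ∂_1 are all 1, so H_0 ≅ Z.

(K is a triangulation of the circle S^1.)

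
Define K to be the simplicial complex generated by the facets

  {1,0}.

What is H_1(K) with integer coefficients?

K has 2 vertices, 1 edge.
rank ∂_1 = 1, rank ∂_2 = 0 ⇒ b_1 = 1 − 1 − 0 = 0. So H_1 = 0.

H_1 ≅ 0.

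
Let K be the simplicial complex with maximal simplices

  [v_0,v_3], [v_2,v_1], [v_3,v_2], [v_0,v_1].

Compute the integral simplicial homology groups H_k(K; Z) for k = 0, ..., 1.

H_0 = Z,  H_1 = Z.

We work with the vertex ordering v_0 < v_1 < v_2 < v_3. The simplices of K, each written with vertices in increasing order, are:

  0-simplices (4): [v_0], [v_1], [v_2], [v_3]
  1-simplices (4): [v_0,v_1], [v_0,v_3], [v_1,v_2], [v_2,v_3]

Hence C_0 ≅ Z^4, C_1 ≅ Z^4.

The boundary map ∂_1: C_1 → C_0 maps an edge to its endpoints' difference, ∂[p,q] = q − p.
The resulting 4×4 matrix has rank 3, and its Smith normal form has invariant factors (1,1,1).

Now H_k = ker ∂_k / im ∂_{k+1}, so:

  H_0: rank C_0 − rank ∂_1 = 4 − 3 = 1, and the invariant factors of ∂_1 are all 1, so H_0 = Z.
  H_1: rank ker ∂_1 − rank ∂_2 = (4 − 3) − 0 = 1, and there is no ∂_2, so H_1 = Z.

As a check, the Euler characteristic is 4 − 4 = 0, which agrees with 1 − 1 = 0.
(K is a triangulation of the circle S^1.)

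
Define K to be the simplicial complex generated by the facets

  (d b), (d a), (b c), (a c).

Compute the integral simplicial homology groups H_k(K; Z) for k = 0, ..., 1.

H_0 = Z,  H_1 = Z.

K has 4 vertices, 4 edges.
rank ∂_0 = 0, rank ∂_1 = 3 ⇒ b_0 = 4 − 0 − 3 = 1; all invariant factors of ∂_1 are 1 so no torsion. So H_0 ≅ Z.
rank ∂_1 = 3, rank ∂_2 = 0 ⇒ b_1 = 4 − 3 − 0 = 1. So H_1 ≅ Z.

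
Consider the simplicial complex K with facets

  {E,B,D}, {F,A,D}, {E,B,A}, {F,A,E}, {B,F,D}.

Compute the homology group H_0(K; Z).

K has 5 vertices, 10 edges, 5 triangles.
rank ∂_0 = 0, rank ∂_1 = 4 ⇒ b_0 = 5 − 0 − 4 = 1; all invariant factors of ∂_1 are 1 so no torsion. So H_0 ≅ Z.

H_0 = Z.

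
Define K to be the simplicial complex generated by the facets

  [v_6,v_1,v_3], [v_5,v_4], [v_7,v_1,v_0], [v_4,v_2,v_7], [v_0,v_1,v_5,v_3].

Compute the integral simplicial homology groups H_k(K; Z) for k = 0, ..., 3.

H_0 ≅ Z,  H_1 ≅ Z,  H_2 = 0,  H_3 = 0.

Take the total order v_0 < v_1 < v_2 < v_3 < v_4 < v_5 < v_6 < v_7 on the vertex set. Then K (dimension 3) consists of the simplices:

  0-simplices (8): [v_0], [v_1], [v_2], [v_3], [v_4], [v_5], [v_6], [v_7]
  1-simplices (14): [v_0,v_1], [v_0,v_3], [v_0,v_5], [v_0,v_7], [v_1,v_3], [v_1,v_5], [v_1,v_6], [v_1,v_7], [v_2,v_4], [v_2,v_7], [v_3,v_5], [v_3,v_6], [v_4,v_5], [v_4,v_7]
  2-simplices (7): [v_0,v_1,v_3], [v_0,v_1,v_5], [v_0,v_1,v_7], [v_0,v_3,v_5], [v_1,v_3,v_5], [v_1,v_3,v_6], [v_2,v_4,v_7]
  3-simplices (1): [v_0,v_1,v_3,v_5]

giving chain groups C_0 ≅ Z^8, C_1 ≅ Z^14, C_2 ≅ Z^7, C_3 ≅ Z^1.

∂_1: C_1 → C_0 sends each edge [p,q] (with p < q) to q − p. For instance
  ∂[v_1,v_6] = [v_6] − [v_1].
The resulting 8×14 matrix has rank 7, and its Smith normal form has invariant factors (1,1,1,1,1,1,1).

∂_2: C_2 → C_1 maps a triangle to the signed sum of its edges. For instance
  ∂[v_0,v_1,v_3] = [v_1,v_3] − [v_0,v_3] + [v_0,v_1],
  ∂[v_1,v_3,v_6] = [v_3,v_6] − [v_1,v_6] + [v_1,v_3].
The 14×7 boundary matrix has rank 6 and Smith normal form diag(1,1,1,1,1,1).

The boundary map ∂_3: C_3 → C_2 sends each 3-simplex σ to the alternating sum Σ_i (−1)^i (σ with its i-th vertex removed). For instance
  ∂[v_0,v_1,v_3,v_5] = [v_1,v_3,v_5] − [v_0,v_3,v_5] + [v_0,v_1,v_5] − [v_0,v_1,v_3].
The resulting 7×1 matrix has rank 1, and its Smith normal form has invariant factors (1).

From H_k ≅ ker(∂_k) / im(∂_{k+1}) we obtain:

  H_0: rank C_0 − rank ∂_1 = 8 − 7 = 1, and the invariant factors of ∂_1 are all 1, so H_0 ≅ Z.
  H_1: rank ker ∂_1 − rank ∂_2 = (14 − 7) − 6 = 1, and the invariant factors of ∂_2 are all 1, so H_1 ≅ Z.
  H_2: rank ker ∂_2 − rank ∂_3 = (7 − 6) − 1 = 0, and the invariant factors of ∂_3 are all 1, so H_2 ≅ 0.
  H_3: rank ker ∂_3 − rank ∂_4 = (1 − 1) − 0 = 0, and there is no ∂_4, so H_3 ≅ 0.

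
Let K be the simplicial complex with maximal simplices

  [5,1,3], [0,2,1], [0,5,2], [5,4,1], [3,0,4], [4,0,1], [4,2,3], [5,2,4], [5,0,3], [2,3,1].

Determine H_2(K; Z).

H_2 ≅ 0.

Take the total order 0 < 1 < 2 < 3 < 4 < 5 on the vertex set. Then K (dimension 2) consists of the simplices:

  0-simplices (6): [0], [1], [2], [3], [4], [5]
  1-simplices (15): [0,1], [0,2], [0,3], [0,4], [0,5], [1,2], [1,3], [1,4], [1,5], [2,3], [2,4], [2,5], [3,4], [3,5], [4,5]
  2-simplices (10): [0,1,2], [0,1,4], [0,2,5], [0,3,4], [0,3,5], [1,2,3], [1,3,5], [1,4,5], [2,3,4], [2,4,5]

giving chain groups C_0 ≅ Z^6, C_1 ≅ Z^15, C_2 ≅ Z^10.

∂_1: C_1 → C_0 is given by ∂[p,q] = [q] − [p]. For instance
  ∂[1,3] = [3] − [1].
The 6×15 boundary matrix has rank 5 and Smith normal form diag(1,1,1,1,1).

The boundary map ∂_2: C_2 → C_1 acts by ∂[p,q,r] = [q,r] − [p,r] + [p,q]. For instance
  ∂[2,3,4] = [3,4] − [2,4] + [2,3],
  ∂[0,2,5] = [2,5] − [0,5] + [0,2].
This gives a 15×10 integer matrix of rank 10; reducing to Smith normal form yields diagonal entries (1,1,1,1,1,1,1,1,1,2).

Computing H_k = (kernel of ∂_k) / (image of ∂_{k+1}):

  H_2: rank ker ∂_2 − rank ∂_3 = (10 − 10) − 0 = 0, and there is no ∂_3, so H_2 = 0.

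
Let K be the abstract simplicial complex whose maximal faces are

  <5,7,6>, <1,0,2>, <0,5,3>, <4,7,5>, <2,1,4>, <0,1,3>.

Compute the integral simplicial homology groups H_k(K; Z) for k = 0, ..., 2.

We work with the vertex ordering 0 < 1 < 2 < 3 < 4 < 5 < 6 < 7. The simplices of K, each written with vertices in increasing order, are:

  0-simplices (8): [0], [1], [2], [3], [4], [5], [6], [7]
  1-simplices (14): [0,1], [0,2], [0,3], [0,5], [1,2], [1,3], [1,4], [2,4], [3,5], [4,5], [4,7], [5,6], [5,7], [6,7]
  2-simplices (6): [0,1,2], [0,1,3], [0,3,5], [1,2,4], [4,5,7], [5,6,7]

Hence C_0 ≅ Z^8, C_1 ≅ Z^14, C_2 ≅ Z^6.

Boundary ∂_1: C_1 → C_0 is given by ∂[p,q] = [q] − [p].
The resulting 8×14 matrix has rank 7, and its Smith normal form has invariant factors (1,1,1,1,1,1,1).

The boundary map ∂_2: C_2 → C_1 acts by ∂[p,q,r] = [q,r] − [p,r] + [p,q]. For instance
  ∂[0,3,5] = [3,5] − [0,5] + [0,3],
  ∂[0,1,3] = [1,3] − [0,3] + [0,1].
As a 14×6 matrix over Z this has rank 6, with invariant factors (1,1,1,1,1,1).

Now H_k = ker ∂_k / im ∂_{k+1}, so:

  H_0: rank C_0 − rank ∂_1 = 8 − 7 = 1, and the invariant factors of ∂_1 are all 1, so H_0 = Z.
  H_1: rank ker ∂_1 − rank ∂_2 = (14 − 7) − 6 = 1, and the invariant factors of ∂_2 are all 1, so H_1 = Z.
  H_2: rank ker ∂_2 − rank ∂_3 = (6 − 6) − 0 = 0, and there is no ∂_3, so H_2 = 0.

H_0 = Z,  H_1 = Z,  H_2 = 0.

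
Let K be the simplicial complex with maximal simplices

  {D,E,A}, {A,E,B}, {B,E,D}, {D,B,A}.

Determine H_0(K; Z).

H_0 = Z.

Fix the vertex order A < B < D < E and write every simplex with vertices in increasing order. Then dim K = 2 and the simplices of K are:

  0-simplices (4): A, B, D, E
  1-simplices (6): AB, AD, AE, BD, BE, DE
  2-simplices (4): ABD, ABE, ADE, BDE

giving chain groups C_0 ≅ Z^4, C_1 ≅ Z^6, C_2 ≅ Z^4.

∂_1: C_1 → C_0 maps an edge to its endpoints' difference, ∂[p,q] = q − p. For instance
  ∂AE = E − A.
The resulting 4×6 matrix has rank 3, and its Smith normal form has invariant factors (1,1,1).

The boundary map ∂_2: C_2 → C_1 sends each 2-simplex [p,q,r] to [q,r] − [p,r] + [p,q]. For instance
  ∂ABD = BD − AD + AB,
  ∂BDE = DE − BE + BD.
As a 6×4 matrix over Z this has rank 3, with invariant factors (1,1,1).

Computing H_k = (kernel of ∂_k) / (image of ∂_{k+1}):

  H_0: rank C_0 − rank ∂_1 = 4 − 3 = 1, and the invariant factors of ∂_1 are all 1, so H_0 = Z.

(K is a triangulation of the 2-sphere S^2.)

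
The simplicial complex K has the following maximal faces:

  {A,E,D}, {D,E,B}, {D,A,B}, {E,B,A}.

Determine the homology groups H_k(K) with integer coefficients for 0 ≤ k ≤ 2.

H_0 ≅ Z,  H_1 = 0,  H_2 ≅ Z.

Order the vertices as A < B < D < E. Listing each simplex with vertices in this order, K has dimension 2 with simplices:

  0-simplices (4): A, B, D, E
  1-simplices (6): AB, AD, AE, BD, BE, DE
  2-simplices (4): ABD, ABE, ADE, BDE

giving chain groups C_0 ≅ Z^4, C_1 ≅ Z^6, C_2 ≅ Z^4.

The boundary map ∂_1: C_1 → C_0 is given by ∂[p,q] = [q] − [p]. For instance
  ∂AD = D − A.
As a 4×6 matrix over Z this has rank 3, with invariant factors (1,1,1).

Boundary ∂_2: C_2 → C_1 sends each 2-simplex [p,q,r] to [q,r] − [p,r] + [p,q]. For instance
  ∂ABE = BE − AE + AB,
  ∂ADE = DE − AE + AD.
The 6×4 boundary matrix has rank 3 and Smith normal form diag(1,1,1).

Reading off H_k = ker ∂_k / im ∂_{k+1}:

  H_0: rank C_0 − rank ∂_1 = 4 − 3 = 1, and the invariant factors of ∂_1 are all 1, so H_0 ≅ Z.
  H_1: rank ker ∂_1 − rank ∂_2 = (6 − 3) − 3 = 0, and the invariant factors of ∂_2 are all 1, so H_1 ≅ 0.
  H_2: rank ker ∂_2 − rank ∂_3 = (4 − 3) − 0 = 1, and there is no ∂_3, so H_2 ≅ Z.

(K is a triangulation of the 2-sphere S^2.)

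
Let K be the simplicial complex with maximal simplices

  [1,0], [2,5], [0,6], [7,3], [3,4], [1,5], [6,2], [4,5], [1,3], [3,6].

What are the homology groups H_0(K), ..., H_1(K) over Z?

H_0 = Z,  H_1 = Z^3.

K has 8 vertices, 10 edges.
rank ∂_0 = 0, rank ∂_1 = 7 ⇒ b_0 = 8 − 0 − 7 = 1; all invariant factors of ∂_1 are 1 so no torsion. So H_0 = Z.
rank ∂_1 = 7, rank ∂_2 = 0 ⇒ b_1 = 10 − 7 − 0 = 3. So H_1 = Z^3.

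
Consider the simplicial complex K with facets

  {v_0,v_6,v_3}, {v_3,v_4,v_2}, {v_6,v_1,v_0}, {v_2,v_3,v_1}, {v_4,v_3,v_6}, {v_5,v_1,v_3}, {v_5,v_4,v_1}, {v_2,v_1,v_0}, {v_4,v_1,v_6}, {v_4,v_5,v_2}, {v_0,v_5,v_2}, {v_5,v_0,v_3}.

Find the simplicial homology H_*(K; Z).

Order the vertices as v_0 < v_1 < v_2 < v_3 < v_4 < v_5 < v_6. Listing each simplex with vertices in this order, K has dimension 2 with simplices:

  0-simplices (7): [v_0], [v_1], [v_2], [v_3], [v_4], [v_5], [v_6]
  1-simplices (18): (18 of them)
  2-simplices (12): (12 of them)

so the chain groups are C_0 ≅ Z^7, C_1 ≅ Z^18, C_2 ≅ Z^12.

Boundary ∂_1: C_1 → C_0 maps an edge to its endpoints' difference, ∂[p,q] = q − p.
As a 7×18 matrix over Z this has rank 6, with invariant factors (1,1,1,1,1,1).

The boundary map ∂_2: C_2 → C_1 maps a triangle to the signed sum of its edges. For instance
  ∂[v_3,v_4,v_6] = [v_4,v_6] − [v_3,v_6] + [v_3,v_4],
  ∂[v_1,v_2,v_3] = [v_2,v_3] − [v_1,v_3] + [v_1,v_2].
As a 18×12 matrix over Z this has rank 12, with invariant factors (1,1,1,1,1,1,1,1,1,1,1,2).

Computing H_k = (kernel of ∂_k) / (image of ∂_{k+1}):

  H_0: rank C_0 − rank ∂_1 = 7 − 6 = 1, and the invariant factors of ∂_1 are all 1, so H_0 ≅ Z.
  H_1: rank ker ∂_1 − rank ∂_2 = (18 − 6) − 12 = 0, and ∂_2 has invariant factor 2 > 1, so H_1 ≅ Z/2.
  H_2: rank ker ∂_2 − rank ∂_3 = (12 − 12) − 0 = 0, and there is no ∂_3, so H_2 ≅ 0.

As a check, the Euler characteristic is 7 − 18 + 12 = 1, which agrees with 1 − 0 + 0 = 1.
(K is a triangulation of the real projective plane RP^2.)

H_0 = Z,  H_1 = Z/2,  H_2 = 0.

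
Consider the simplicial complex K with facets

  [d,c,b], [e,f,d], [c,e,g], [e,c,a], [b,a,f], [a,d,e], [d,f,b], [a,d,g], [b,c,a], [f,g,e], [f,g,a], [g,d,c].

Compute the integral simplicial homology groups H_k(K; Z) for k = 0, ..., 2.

We work with the vertex ordering a < b < c < d < e < f < g. The simplices of K, each written with vertices in increasing order, are:

  0-simplices (7): a, b, c, d, e, f, g
  1-simplices (18): ab, ac, ad, ae, af, ag, bc, bd, bf, cd, ce, cg, de, df, dg, ef, eg, fg
  2-simplices (12): abc, abf, ace, ade, adg, afg, bcd, bdf, cdg, ceg, def, efg

giving chain groups C_0 ≅ Z^7, C_1 ≅ Z^18, C_2 ≅ Z^12.

Boundary ∂_1: C_1 → C_0 is given by ∂[p,q] = [q] − [p].
The 7×18 boundary matrix has rank 6 and Smith normal form diag(1,1,1,1,1,1).

The boundary map ∂_2: C_2 → C_1 acts by ∂[p,q,r] = [q,r] − [p,r] + [p,q]. For instance
  ∂abc = bc − ac + ab,
  ∂bdf = df − bf + bd.
As a 18×12 matrix over Z this has rank 12, with invariant factors (1,1,1,1,1,1,1,1,1,1,1,2).

Computing H_k = (kernel of ∂_k) / (image of ∂_{k+1}):

  H_0: rank C_0 − rank ∂_1 = 7 − 6 = 1, and the invariant factors of ∂_1 are all 1, so H_0 ≅ Z.
  H_1: rank ker ∂_1 − rank ∂_2 = (18 − 6) − 12 = 0, and ∂_2 has invariant factor 2 > 1, so H_1 ≅ Z/2Z.
  H_2: rank ker ∂_2 − rank ∂_3 = (12 − 12) − 0 = 0, and there is no ∂_3, so H_2 ≅ 0.

H_0 = Z,  H_1 = Z/2Z,  H_2 = 0.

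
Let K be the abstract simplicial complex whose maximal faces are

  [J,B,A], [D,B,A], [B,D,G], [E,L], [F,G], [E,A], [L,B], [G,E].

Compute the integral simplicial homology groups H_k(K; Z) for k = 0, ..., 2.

H_0 ≅ Z,  H_1 ≅ Z^2,  H_2 = 0.

We work with the vertex ordering A < B < D < E < F < G < J < L. The simplices of K, each written with vertices in increasing order, are:

  0-simplices (8): A, B, D, E, F, G, J, L
  1-simplices (12): AB, AD, AE, AJ, BD, BG, BJ, BL, DG, EG, EL, FG
  2-simplices (3): ABD, ABJ, BDG

Hence C_0 ≅ Z^8, C_1 ≅ Z^12, C_2 ≅ Z^3.

The boundary map ∂_1: C_1 → C_0 sends each edge [p,q] (with p < q) to q − p.
This gives a 8×12 integer matrix of rank 7; reducing to Smith normal form yields diagonal entries (1,1,1,1,1,1,1).

Boundary ∂_2: C_2 → C_1 sends each 2-simplex [p,q,r] to [q,r] − [p,r] + [p,q]. For instance
  ∂BDG = DG − BG + BD,
  ∂ABJ = BJ − AJ + AB.
This gives a 12×3 integer matrix of rank 3; reducing to Smith normal form yields diagonal entries (1,1,1).

Reading off H_k = ker ∂_k / im ∂_{k+1}:

  H_0: rank C_0 − rank ∂_1 = 8 − 7 = 1, and the invariant factors of ∂_1 are all 1, so H_0 = Z.
  H_1: rank ker ∂_1 − rank ∂_2 = (12 − 7) − 3 = 2, and the invariant factors of ∂_2 are all 1, so H_1 = Z^2.
  H_2: rank ker ∂_2 − rank ∂_3 = (3 − 3) − 0 = 0, and there is no ∂_3, so H_2 = 0.

As a check, the Euler characteristic is 8 − 12 + 3 = -1, which agrees with 1 − 2 + 0 = -1.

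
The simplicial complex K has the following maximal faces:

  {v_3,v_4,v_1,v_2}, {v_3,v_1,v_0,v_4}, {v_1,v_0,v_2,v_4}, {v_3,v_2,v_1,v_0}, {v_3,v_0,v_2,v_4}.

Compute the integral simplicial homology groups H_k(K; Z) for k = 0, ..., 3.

Order the vertices as v_0 < v_1 < v_2 < v_3 < v_4. Listing each simplex with vertices in this order, K has dimension 3 with simplices:

  0-simplices (5): [v_0], [v_1], [v_2], [v_3], [v_4]
  1-simplices (10): [v_0,v_1], [v_0,v_2], [v_0,v_3], [v_0,v_4], [v_1,v_2], [v_1,v_3], [v_1,v_4], [v_2,v_3], [v_2,v_4], [v_3,v_4]
  2-simplices (10): [v_0,v_1,v_2], [v_0,v_1,v_3], [v_0,v_1,v_4], [v_0,v_2,v_3], [v_0,v_2,v_4], [v_0,v_3,v_4], [v_1,v_2,v_3], [v_1,v_2,v_4], [v_1,v_3,v_4], [v_2,v_3,v_4]
  3-simplices (5): [v_0,v_1,v_2,v_3], [v_0,v_1,v_2,v_4], [v_0,v_1,v_3,v_4], [v_0,v_2,v_3,v_4], [v_1,v_2,v_3,v_4]

so the chain groups are C_0 ≅ Z^5, C_1 ≅ Z^10, C_2 ≅ Z^10, C_3 ≅ Z^5.

∂_1: C_1 → C_0 maps an edge to its endpoints' difference, ∂[p,q] = q − p. For instance
  ∂[v_2,v_4] = [v_4] − [v_2].
The 5×10 boundary matrix has rank 4 and Smith normal form diag(1,1,1,1).

Boundary ∂_2: C_2 → C_1 maps a triangle to the signed sum of its edges. For instance
  ∂[v_0,v_1,v_4] = [v_1,v_4] − [v_0,v_4] + [v_0,v_1],
  ∂[v_1,v_2,v_3] = [v_2,v_3] − [v_1,v_3] + [v_1,v_2].
The 10×10 boundary matrix has rank 6 and Smith normal form diag(1,1,1,1,1,1).

Boundary ∂_3: C_3 → C_2 sends each 3-simplex σ to the alternating sum Σ_i (−1)^i (σ with its i-th vertex removed). For instance
  ∂[v_0,v_1,v_3,v_4] = [v_1,v_3,v_4] − [v_0,v_3,v_4] + [v_0,v_1,v_4] − [v_0,v_1,v_3],
  ∂[v_0,v_1,v_2,v_4] = [v_1,v_2,v_4] − [v_0,v_2,v_4] + [v_0,v_1,v_4] − [v_0,v_1,v_2].
The resulting 10×5 matrix has rank 4, and its Smith normal form has invariant factors (1,1,1,1).

From H_k ≅ ker(∂_k) / im(∂_{k+1}) we obtain:

  H_0: rank C_0 − rank ∂_1 = 5 − 4 = 1, and the invariant factors of ∂_1 are all 1, so H_0 = Z.
  H_1: rank ker ∂_1 − rank ∂_2 = (10 − 4) − 6 = 0, and the invariant factors of ∂_2 are all 1, so H_1 = 0.
  H_2: rank ker ∂_2 − rank ∂_3 = (10 − 6) − 4 = 0, and the invariant factors of ∂_3 are all 1, so H_2 = 0.
  H_3: rank ker ∂_3 − rank ∂_4 = (5 − 4) − 0 = 1, and there is no ∂_4, so H_3 = Z.

(K is a triangulation of the 3-sphere S^3.)

H_0 ≅ Z,  H_1 = 0,  H_2 = 0,  H_3 ≅ Z.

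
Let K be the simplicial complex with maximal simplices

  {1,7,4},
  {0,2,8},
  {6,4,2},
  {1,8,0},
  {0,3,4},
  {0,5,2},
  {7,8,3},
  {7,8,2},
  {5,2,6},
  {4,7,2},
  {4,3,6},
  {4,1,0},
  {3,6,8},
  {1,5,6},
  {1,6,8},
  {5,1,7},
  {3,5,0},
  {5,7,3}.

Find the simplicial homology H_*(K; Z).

We work with the vertex ordering 0 < 1 < 2 < 3 < 4 < 5 < 6 < 7 < 8. The simplices of K, each written with vertices in increasing order, are:

  0-simplices (9): [0], [1], [2], [3], [4], [5], [6], [7], [8]
  1-simplices (27): (27 of them)
  2-simplices (18): [0,1,4], [0,1,8], [0,2,5], [0,2,8], [0,3,4], [0,3,5], [1,4,7], [1,5,6], [1,5,7], [1,6,8], [2,4,6], [2,4,7], [2,5,6], [2,7,8], [3,4,6], [3,5,7], [3,6,8], [3,7,8]

so the chain groups are C_0 ≅ Z^9, C_1 ≅ Z^27, C_2 ≅ Z^18.

The boundary map ∂_1: C_1 → C_0 sends each edge [p,q] (with p < q) to q − p.
As a 9×27 matrix over Z this has rank 8, with invariant factors (1,1,1,1,1,1,1,1).

The boundary map ∂_2: C_2 → C_1 acts by ∂[p,q,r] = [q,r] − [p,r] + [p,q]. For instance
  ∂[0,3,4] = [3,4] − [0,4] + [0,3],
  ∂[3,5,7] = [5,7] − [3,7] + [3,5].
The 27×18 boundary matrix has rank 17 and Smith normal form diag(1,1,1,1,1,1,1,1,1,1,1,1,1,1,1,1,1).

Computing H_k = (kernel of ∂_k) / (image of ∂_{k+1}):

  H_0: rank C_0 − rank ∂_1 = 9 − 8 = 1, and the invariant factors of ∂_1 are all 1, so H_0 ≅ Z.
  H_1: rank ker ∂_1 − rank ∂_2 = (27 − 8) − 17 = 2, and the invariant factors of ∂_2 are all 1, so H_1 ≅ Z^2.
  H_2: rank ker ∂_2 − rank ∂_3 = (18 − 17) − 0 = 1, and there is no ∂_3, so H_2 ≅ Z.

H_0 = Z,  H_1 = Z^2,  H_2 = Z.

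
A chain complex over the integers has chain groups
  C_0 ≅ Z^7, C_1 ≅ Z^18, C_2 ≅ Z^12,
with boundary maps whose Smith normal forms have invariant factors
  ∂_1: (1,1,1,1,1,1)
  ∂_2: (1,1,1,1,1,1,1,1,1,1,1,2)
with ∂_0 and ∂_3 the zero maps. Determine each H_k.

H_0 ≅ Z,  H_1 ≅ Z/2,  H_2 = 0.

H_0: b_0 = 7 − 0 − 6 = 1; torsion from ∂_1 factors > 1: none. So H_0 ≅ Z.
H_1: b_1 = 18 − 6 − 12 = 0; torsion from ∂_2 factors > 1: [2]. So H_1 ≅ Z/2.
H_2: b_2 = 12 − 12 − 0 = 0; torsion from ∂_3 factors > 1: none. So H_2 ≅ 0.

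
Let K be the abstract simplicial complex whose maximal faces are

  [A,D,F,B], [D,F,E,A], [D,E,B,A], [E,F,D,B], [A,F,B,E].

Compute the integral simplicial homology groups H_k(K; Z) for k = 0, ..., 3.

H_0 = Z,  H_1 = 0,  H_2 = 0,  H_3 = Z.

Order the vertices as A < B < D < E < F. Listing each simplex with vertices in this order, K has dimension 3 with simplices:

  0-simplices (5): A, B, D, E, F
  1-simplices (10): AB, AD, AE, AF, BD, BE, BF, DE, DF, EF
  2-simplices (10): ABD, ABE, ABF, ADE, ADF, AEF, BDE, BDF, BEF, DEF
  3-simplices (5): ABDE, ABDF, ABEF, ADEF, BDEF

Hence C_0 ≅ Z^5, C_1 ≅ Z^10, C_2 ≅ Z^10, C_3 ≅ Z^5.

Boundary ∂_1: C_1 → C_0 sends each edge [p,q] (with p < q) to q − p.
This gives a 5×10 integer matrix of rank 4; reducing to Smith normal form yields diagonal entries (1,1,1,1).

The boundary map ∂_2: C_2 → C_1 maps a triangle to the signed sum of its edges. For instance
  ∂BDF = DF − BF + BD,
  ∂AEF = EF − AF + AE.
The resulting 10×10 matrix has rank 6, and its Smith normal form has invariant factors (1,1,1,1,1,1).

∂_3: C_3 → C_2 sends each 3-simplex σ to the alternating sum Σ_i (−1)^i (σ with its i-th vertex removed). For instance
  ∂ABDF = BDF − ADF + ABF − ABD,
  ∂ABDE = BDE − ADE + ABE − ABD.
This gives a 10×5 integer matrix of rank 4; reducing to Smith normal form yields diagonal entries (1,1,1,1).

Reading off H_k = ker ∂_k / im ∂_{k+1}:

  H_0: rank C_0 − rank ∂_1 = 5 − 4 = 1, and the invariant factors of ∂_1 are all 1, so H_0 ≅ Z.
  H_1: rank ker ∂_1 − rank ∂_2 = (10 − 4) − 6 = 0, and the invariant factors of ∂_2 are all 1, so H_1 ≅ 0.
  H_2: rank ker ∂_2 − rank ∂_3 = (10 − 6) − 4 = 0, and the invariant factors of ∂_3 are all 1, so H_2 ≅ 0.
  H_3: rank ker ∂_3 − rank ∂_4 = (5 − 4) − 0 = 1, and there is no ∂_4, so H_3 ≅ Z.

(K is a triangulation of the 3-sphere S^3.)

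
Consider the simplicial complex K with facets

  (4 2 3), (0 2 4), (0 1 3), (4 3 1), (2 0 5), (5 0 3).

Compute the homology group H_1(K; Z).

H_1 = Z.

Order the vertices as 0 < 1 < 2 < 3 < 4 < 5. Listing each simplex with vertices in this order, K has dimension 2 with simplices:

  0-simplices (6): [0], [1], [2], [3], [4], [5]
  1-simplices (12): [0,1], [0,2], [0,3], [0,4], [0,5], [1,3], [1,4], [2,3], [2,4], [2,5], [3,4], [3,5]
  2-simplices (6): [0,1,3], [0,2,4], [0,2,5], [0,3,5], [1,3,4], [2,3,4]

Hence C_0 ≅ Z^6, C_1 ≅ Z^12, C_2 ≅ Z^6.

∂_1: C_1 → C_0 sends each edge [p,q] (with p < q) to q − p.
The resulting 6×12 matrix has rank 5, and its Smith normal form has invariant factors (1,1,1,1,1).

Boundary ∂_2: C_2 → C_1 maps a triangle to the signed sum of its edges. For instance
  ∂[0,2,4] = [2,4] − [0,4] + [0,2],
  ∂[0,2,5] = [2,5] − [0,5] + [0,2].
The resulting 12×6 matrix has rank 6, and its Smith normal form has invariant factors (1,1,1,1,1,1).

From H_k ≅ ker(∂_k) / im(∂_{k+1}) we obtain:

  H_1: rank ker ∂_1 − rank ∂_2 = (12 − 5) − 6 = 1, and the invariant factors of ∂_2 are all 1, so H_1 ≅ Z.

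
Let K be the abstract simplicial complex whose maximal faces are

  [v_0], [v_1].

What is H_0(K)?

K has 2 vertices.
rank ∂_0 = 0, rank ∂_1 = 0 ⇒ b_0 = 2 − 0 − 0 = 2. So H_0 ≅ Z^2.

H_0 = Z^2.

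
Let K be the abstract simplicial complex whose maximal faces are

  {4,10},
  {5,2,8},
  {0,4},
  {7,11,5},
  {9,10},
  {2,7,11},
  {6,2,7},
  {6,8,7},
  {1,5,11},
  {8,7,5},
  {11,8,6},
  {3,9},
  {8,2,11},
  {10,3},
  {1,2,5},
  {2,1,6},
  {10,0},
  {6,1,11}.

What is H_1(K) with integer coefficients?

Fix the vertex order 0 < 1 < 2 < 3 < 4 < 5 < 6 < 7 < 8 < 9 < 10 < 11 and write every simplex with vertices in increasing order. Then dim K = 2 and the simplices of K are:

  0-simplices (12): [0], [1], [2], [3], [4], [5], [6], [7], [8], [9], [10], [11]
  1-simplices (24): (24 of them)
  2-simplices (12): [1,2,5], [1,2,6], [1,5,11], [1,6,11], [2,5,8], [2,6,7], [2,7,11], [2,8,11], [5,7,8], [5,7,11], [6,7,8], [6,8,11]

Hence C_0 ≅ Z^12, C_1 ≅ Z^24, C_2 ≅ Z^12.

∂_1: C_1 → C_0 sends each edge [p,q] (with p < q) to q − p.
The resulting 12×24 matrix has rank 10, and its Smith normal form has invariant factors (1,1,1,1,1,1,1,1,1,1).

The boundary map ∂_2: C_2 → C_1 sends each 2-simplex [p,q,r] to [q,r] − [p,r] + [p,q]. For instance
  ∂[1,2,6] = [2,6] − [1,6] + [1,2],
  ∂[1,6,11] = [6,11] − [1,11] + [1,6].
This gives a 24×12 integer matrix of rank 12; reducing to Smith normal form yields diagonal entries (1,1,1,1,1,1,1,1,1,1,1,2).

Computing H_k = (kernel of ∂_k) / (image of ∂_{k+1}):

  H_1: rank ker ∂_1 − rank ∂_2 = (24 − 10) − 12 = 2, and ∂_2 has invariant factor 2 > 1, so H_1 = Z^2 ⊕ Z/2Z.

H_1 = Z^2 ⊕ Z/2Z.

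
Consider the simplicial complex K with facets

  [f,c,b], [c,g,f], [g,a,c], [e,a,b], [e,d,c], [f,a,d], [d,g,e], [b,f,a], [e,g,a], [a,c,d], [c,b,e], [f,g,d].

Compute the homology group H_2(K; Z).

H_2 ≅ 0.

Take the total order a < b < c < d < e < f < g on the vertex set. Then K (dimension 2) consists of the simplices:

  0-simplices (7): a, b, c, d, e, f, g
  1-simplices (18): ab, ac, ad, ae, af, ag, bc, be, bf, cd, ce, cf, cg, de, df, dg, eg, fg
  2-simplices (12): abe, abf, acd, acg, adf, aeg, bce, bcf, cde, cfg, deg, dfg

so the chain groups are C_0 ≅ Z^7, C_1 ≅ Z^18, C_2 ≅ Z^12.

The boundary map ∂_1: C_1 → C_0 is given by ∂[p,q] = [q] − [p].
As a 7×18 matrix over Z this has rank 6, with invariant factors (1,1,1,1,1,1).

The boundary map ∂_2: C_2 → C_1 maps a triangle to the signed sum of its edges. For instance
  ∂deg = eg − dg + de,
  ∂acg = cg − ag + ac.
The 18×12 boundary matrix has rank 12 and Smith normal form diag(1,1,1,1,1,1,1,1,1,1,1,2).

Now H_k = ker ∂_k / im ∂_{k+1}, so:

  H_2: rank ker ∂_2 − rank ∂_3 = (12 − 12) − 0 = 0, and there is no ∂_3, so H_2 = 0.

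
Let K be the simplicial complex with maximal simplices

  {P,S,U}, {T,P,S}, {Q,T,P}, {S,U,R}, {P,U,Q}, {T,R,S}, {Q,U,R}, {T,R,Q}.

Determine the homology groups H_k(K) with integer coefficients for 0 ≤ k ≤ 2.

Fix the vertex order P < Q < R < S < T < U and write every simplex with vertices in increasing order. Then dim K = 2 and the simplices of K are:

  0-simplices (6): P, Q, R, S, T, U
  1-simplices (12): PQ, PS, PT, PU, QR, QT, QU, RS, RT, RU, ST, SU
  2-simplices (8): PQT, PQU, PST, PSU, QRT, QRU, RST, RSU

Hence C_0 ≅ Z^6, C_1 ≅ Z^12, C_2 ≅ Z^8.

Boundary ∂_1: C_1 → C_0 sends each edge [p,q] (with p < q) to q − p. For instance
  ∂PS = S − P.
As a 6×12 matrix over Z this has rank 5, with invariant factors (1,1,1,1,1).

∂_2: C_2 → C_1 maps a triangle to the signed sum of its edges. For instance
  ∂PQU = QU − PU + PQ,
  ∂RSU = SU − RU + RS.
The resulting 12×8 matrix has rank 7, and its Smith normal form has invariant factors (1,1,1,1,1,1,1).

Reading off H_k = ker ∂_k / im ∂_{k+1}:

  H_0: rank C_0 − rank ∂_1 = 6 − 5 = 1, and the invariant factors of ∂_1 are all 1, so H_0 = Z.
  H_1: rank ker ∂_1 − rank ∂_2 = (12 − 5) − 7 = 0, and the invariant factors of ∂_2 are all 1, so H_1 = 0.
  H_2: rank ker ∂_2 − rank ∂_3 = (8 − 7) − 0 = 1, and there is no ∂_3, so H_2 = Z.

H_0 ≅ Z,  H_1 = 0,  H_2 ≅ Z.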